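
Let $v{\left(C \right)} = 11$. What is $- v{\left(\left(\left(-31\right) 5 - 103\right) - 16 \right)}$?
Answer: $-11$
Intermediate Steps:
$- v{\left(\left(\left(-31\right) 5 - 103\right) - 16 \right)} = \left(-1\right) 11 = -11$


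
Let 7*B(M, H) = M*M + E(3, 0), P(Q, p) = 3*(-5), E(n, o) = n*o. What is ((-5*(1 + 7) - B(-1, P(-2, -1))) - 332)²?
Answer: 6786025/49 ≈ 1.3849e+5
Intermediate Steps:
P(Q, p) = -15
B(M, H) = M²/7 (B(M, H) = (M*M + 3*0)/7 = (M² + 0)/7 = M²/7)
((-5*(1 + 7) - B(-1, P(-2, -1))) - 332)² = ((-5*(1 + 7) - (-1)²/7) - 332)² = ((-5*8 - 1/7) - 332)² = ((-40 - 1*⅐) - 332)² = ((-40 - ⅐) - 332)² = (-281/7 - 332)² = (-2605/7)² = 6786025/49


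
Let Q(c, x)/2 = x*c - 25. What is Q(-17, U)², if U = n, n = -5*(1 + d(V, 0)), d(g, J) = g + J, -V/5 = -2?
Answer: 3312400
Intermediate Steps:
V = 10 (V = -5*(-2) = 10)
d(g, J) = J + g
n = -55 (n = -5*(1 + (0 + 10)) = -5*(1 + 10) = -5*11 = -55)
U = -55
Q(c, x) = -50 + 2*c*x (Q(c, x) = 2*(x*c - 25) = 2*(c*x - 25) = 2*(-25 + c*x) = -50 + 2*c*x)
Q(-17, U)² = (-50 + 2*(-17)*(-55))² = (-50 + 1870)² = 1820² = 3312400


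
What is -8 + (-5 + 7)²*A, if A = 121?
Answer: 476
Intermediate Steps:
-8 + (-5 + 7)²*A = -8 + (-5 + 7)²*121 = -8 + 2²*121 = -8 + 4*121 = -8 + 484 = 476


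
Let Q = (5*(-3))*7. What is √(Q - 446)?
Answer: I*√551 ≈ 23.473*I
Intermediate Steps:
Q = -105 (Q = -15*7 = -105)
√(Q - 446) = √(-105 - 446) = √(-551) = I*√551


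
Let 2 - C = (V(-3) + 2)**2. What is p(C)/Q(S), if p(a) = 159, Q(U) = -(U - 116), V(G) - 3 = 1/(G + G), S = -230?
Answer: 159/346 ≈ 0.45954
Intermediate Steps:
V(G) = 3 + 1/(2*G) (V(G) = 3 + 1/(G + G) = 3 + 1/(2*G))
Q(U) = 116 - U (Q(U) = -(-116 + U) = 116 - U)
C = -769/36 (C = 2 - ((3 + (1/2)/(-3)) + 2)**2 = 2 - ((3 + (1/2)*(-1/3)) + 2)**2 = 2 - ((3 - 1/6) + 2)**2 = 2 - (17/6 + 2)**2 = 2 - (29/6)**2 = 2 - 1*841/36 = 2 - 841/36 = -769/36 ≈ -21.361)
p(C)/Q(S) = 159/(116 - 1*(-230)) = 159/(116 + 230) = 159/346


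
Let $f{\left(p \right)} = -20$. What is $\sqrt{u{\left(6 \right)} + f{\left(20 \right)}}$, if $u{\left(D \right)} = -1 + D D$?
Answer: $\sqrt{15} \approx 3.873$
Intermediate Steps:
$u{\left(D \right)} = -1 + D^{2}$
$\sqrt{u{\left(6 \right)} + f{\left(20 \right)}} = \sqrt{\left(-1 + 6^{2}\right) - 20} = \sqrt{\left(-1 + 36\right) - 20} = \sqrt{35 - 20} = \sqrt{15}$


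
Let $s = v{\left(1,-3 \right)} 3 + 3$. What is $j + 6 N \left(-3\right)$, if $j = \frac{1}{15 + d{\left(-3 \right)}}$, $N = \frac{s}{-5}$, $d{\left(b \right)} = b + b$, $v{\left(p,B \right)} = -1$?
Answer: $\frac{1}{9} \approx 0.11111$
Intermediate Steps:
$d{\left(b \right)} = 2 b$
$s = 0$ ($s = \left(-1\right) 3 + 3 = -3 + 3 = 0$)
$N = 0$ ($N = \frac{0}{-5} = 0 \left(- \frac{1}{5}\right) = 0$)
$j = \frac{1}{9}$ ($j = \frac{1}{15 + 2 \left(-3\right)} = \frac{1}{15 - 6} = \frac{1}{9} \approx 0.11111$)
$j + 6 N \left(-3\right) = \frac{1}{9} + 6 \cdot 0 \left(-3\right) = \frac{1}{9} + 6 \cdot 0 = \frac{1}{9} + 0 = \frac{1}{9}$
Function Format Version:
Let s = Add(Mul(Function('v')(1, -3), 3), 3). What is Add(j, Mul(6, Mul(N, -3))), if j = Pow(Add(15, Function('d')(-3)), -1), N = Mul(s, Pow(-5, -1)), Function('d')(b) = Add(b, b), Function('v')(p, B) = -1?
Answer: Rational(1, 9) ≈ 0.11111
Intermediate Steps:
Function('d')(b) = Mul(2, b)
s = 0 (s = Add(Mul(-1, 3), 3) = Add(-3, 3) = 0)
N = 0 (N = Mul(0, Pow(-5, -1)) = Mul(0, Rational(-1, 5)) = 0)
j = Rational(1, 9) (j = Pow(Add(15, Mul(2, -3)), -1) = Pow(Add(15, -6), -1) = Pow(9, -1) = Rational(1, 9) ≈ 0.11111)
Add(j, Mul(6, Mul(N, -3))) = Add(Rational(1, 9), Mul(6, Mul(0, -3))) = Add(Rational(1, 9), Mul(6, 0)) = Add(Rational(1, 9), 0) = Rational(1, 9)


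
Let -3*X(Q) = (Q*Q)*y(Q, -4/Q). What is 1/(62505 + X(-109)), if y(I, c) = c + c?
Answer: 3/186643 ≈ 1.6073e-5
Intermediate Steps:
y(I, c) = 2*c
X(Q) = 8*Q/3 (X(Q) = -Q*Q*2*(-4/Q)/3 = -Q²*(-8/Q)/3 = -(-8)*Q/3 = 8*Q/3)
1/(62505 + X(-109)) = 1/(62505 + (8/3)*(-109)) = 1/(62505 - 872/3) = 1/(186643/3) = 3/186643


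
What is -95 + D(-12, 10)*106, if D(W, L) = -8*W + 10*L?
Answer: 20681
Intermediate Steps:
-95 + D(-12, 10)*106 = -95 + (-8*(-12) + 10*10)*106 = -95 + (96 + 100)*106 = -95 + 196*106 = -95 + 20776 = 20681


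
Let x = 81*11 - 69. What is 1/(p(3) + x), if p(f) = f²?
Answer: 1/831 ≈ 0.0012034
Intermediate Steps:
x = 822 (x = 891 - 69 = 822)
1/(p(3) + x) = 1/(3² + 822) = 1/(9 + 822) = 1/831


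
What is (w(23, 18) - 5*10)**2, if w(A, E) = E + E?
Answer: 196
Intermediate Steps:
w(A, E) = 2*E
(w(23, 18) - 5*10)**2 = (2*18 - 5*10)**2 = (36 - 50)**2 = (-14)**2 = 196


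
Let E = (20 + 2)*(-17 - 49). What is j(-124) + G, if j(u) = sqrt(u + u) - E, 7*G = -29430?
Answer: -19266/7 + 2*I*sqrt(62) ≈ -2752.3 + 15.748*I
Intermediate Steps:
G = -29430/7 (G = (1/7)*(-29430) = -29430/7 ≈ -4204.3)
E = -1452 (E = 22*(-66) = -1452)
j(u) = 1452 + sqrt(2)*sqrt(u) (j(u) = sqrt(u + u) - 1*(-1452) = sqrt(2*u) + 1452 = sqrt(2)*sqrt(u) + 1452 = 1452 + sqrt(2)*sqrt(u))
j(-124) + G = (1452 + sqrt(2)*sqrt(-124)) - 29430/7 = (1452 + sqrt(2)*(2*I*sqrt(31))) - 29430/7 = (1452 + 2*I*sqrt(62)) - 29430/7 = -19266/7 + 2*I*sqrt(62)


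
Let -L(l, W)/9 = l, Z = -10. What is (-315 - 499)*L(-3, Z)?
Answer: -21978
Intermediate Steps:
L(l, W) = -9*l
(-315 - 499)*L(-3, Z) = (-315 - 499)*(-9*(-3)) = -814*27 = -21978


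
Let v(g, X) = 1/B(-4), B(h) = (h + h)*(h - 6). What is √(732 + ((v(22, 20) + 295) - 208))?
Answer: √327605/20 ≈ 28.618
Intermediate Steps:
B(h) = 2*h*(-6 + h) (B(h) = (2*h)*(-6 + h) = 2*h*(-6 + h))
v(g, X) = 1/80 (v(g, X) = 1/(2*(-4)*(-6 - 4)) = 1/(2*(-4)*(-10)) = 1/80)
√(732 + ((v(22, 20) + 295) - 208)) = √(732 + ((1/80 + 295) - 208)) = √(732 + (23601/80 - 208)) = √(732 + 6961/80) = √(65521/80) = √327605/20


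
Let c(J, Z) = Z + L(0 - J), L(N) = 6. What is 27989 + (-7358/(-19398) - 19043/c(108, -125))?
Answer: 32489507867/1154181 ≈ 28149.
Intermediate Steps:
c(J, Z) = 6 + Z (c(J, Z) = Z + 6 = 6 + Z)
27989 + (-7358/(-19398) - 19043/c(108, -125)) = 27989 + (-7358/(-19398) - 19043/(6 - 125)) = 27989 + (-7358*(-1/19398) - 19043/(-119)) = 27989 + (3679/9699 - 19043*(-1/119)) = 27989 + (3679/9699 + 19043/119) = 27989 + 185135858/1154181 = 32489507867/1154181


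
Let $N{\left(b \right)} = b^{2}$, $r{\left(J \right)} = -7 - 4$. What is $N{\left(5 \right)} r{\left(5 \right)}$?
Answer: $-275$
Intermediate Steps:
$r{\left(J \right)} = -11$
$N{\left(5 \right)} r{\left(5 \right)} = 5^{2} \left(-11\right) = 25 \left(-11\right) = -275$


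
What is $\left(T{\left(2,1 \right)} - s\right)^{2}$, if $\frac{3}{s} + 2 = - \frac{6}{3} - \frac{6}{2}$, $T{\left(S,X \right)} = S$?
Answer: $\frac{289}{49} \approx 5.898$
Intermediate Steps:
$s = - \frac{3}{7}$ ($s = \frac{3}{-2 - \left(2 + 3\right)} = \frac{3}{-2 - 5} = \frac{3}{-7} = 3 \left(- \frac{1}{7}\right) = - \frac{3}{7} \approx -0.42857$)
$\left(T{\left(2,1 \right)} - s\right)^{2} = \left(2 - - \frac{3}{7}\right)^{2} = \left(2 + \frac{3}{7}\right)^{2} = \left(\frac{17}{7}\right)^{2} = \frac{289}{49}$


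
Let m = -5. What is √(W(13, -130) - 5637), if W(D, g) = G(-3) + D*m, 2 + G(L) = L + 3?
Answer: 2*I*√1426 ≈ 75.525*I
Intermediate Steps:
G(L) = 1 + L (G(L) = -2 + (L + 3) = -2 + (3 + L) = 1 + L)
W(D, g) = -2 - 5*D (W(D, g) = (1 - 3) + D*(-5) = -2 - 5*D)
√(W(13, -130) - 5637) = √((-2 - 5*13) - 5637) = √((-2 - 65) - 5637) = √(-67 - 5637) = √(-5704) = 2*I*√1426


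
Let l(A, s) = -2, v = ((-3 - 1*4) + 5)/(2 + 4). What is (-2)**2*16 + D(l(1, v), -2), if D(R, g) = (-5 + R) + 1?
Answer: 58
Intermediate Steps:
v = -1/3 (v = ((-3 - 4) + 5)/6 = (-7 + 5)*(1/6) = -2*1/6 = -1/3 ≈ -0.33333)
D(R, g) = -4 + R
(-2)**2*16 + D(l(1, v), -2) = (-2)**2*16 + (-4 - 2) = 4*16 - 6 = 64 - 6 = 58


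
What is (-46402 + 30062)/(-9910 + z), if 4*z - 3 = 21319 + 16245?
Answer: 65360/2073 ≈ 31.529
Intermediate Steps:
z = 37567/4 (z = 3/4 + (21319 + 16245)/4 = 3/4 + (1/4)*37564 = 3/4 + 9391 = 37567/4 ≈ 9391.8)
(-46402 + 30062)/(-9910 + z) = (-46402 + 30062)/(-9910 + 37567/4) = -16340/(-2073/4) = -16340*(-4/2073) = 65360/2073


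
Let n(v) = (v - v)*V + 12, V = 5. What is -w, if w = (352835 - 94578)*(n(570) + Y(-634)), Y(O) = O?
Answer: 160635854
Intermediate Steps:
n(v) = 12 (n(v) = (v - v)*5 + 12 = 0*5 + 12 = 0 + 12 = 12)
w = -160635854 (w = (352835 - 94578)*(12 - 634) = 258257*(-622) = -160635854)
-w = -1*(-160635854) = 160635854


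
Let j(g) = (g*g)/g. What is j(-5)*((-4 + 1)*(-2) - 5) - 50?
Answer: -55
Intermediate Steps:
j(g) = g (j(g) = g²/g = g)
j(-5)*((-4 + 1)*(-2) - 5) - 50 = -5*((-4 + 1)*(-2) - 5) - 50 = -5*(-3*(-2) - 5) - 50 = -5*(6 - 5) - 50 = -5*1 - 50 = -5 - 50 = -55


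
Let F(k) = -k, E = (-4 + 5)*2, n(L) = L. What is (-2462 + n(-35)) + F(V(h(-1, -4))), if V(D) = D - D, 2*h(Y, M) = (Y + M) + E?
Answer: -2497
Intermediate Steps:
E = 2 (E = 1*2 = 2)
h(Y, M) = 1 + M/2 + Y/2 (h(Y, M) = ((Y + M) + 2)/2 = ((M + Y) + 2)/2 = (2 + M + Y)/2 = 1 + M/2 + Y/2)
V(D) = 0
(-2462 + n(-35)) + F(V(h(-1, -4))) = (-2462 - 35) - 1*0 = -2497 + 0 = -2497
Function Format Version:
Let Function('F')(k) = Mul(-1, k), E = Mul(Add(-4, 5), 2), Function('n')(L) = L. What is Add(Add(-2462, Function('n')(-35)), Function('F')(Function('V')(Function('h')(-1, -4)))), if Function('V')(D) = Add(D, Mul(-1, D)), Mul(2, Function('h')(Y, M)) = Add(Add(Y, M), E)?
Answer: -2497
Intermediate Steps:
E = 2 (E = Mul(1, 2) = 2)
Function('h')(Y, M) = Add(1, Mul(Rational(1, 2), M), Mul(Rational(1, 2), Y)) (Function('h')(Y, M) = Mul(Rational(1, 2), Add(Add(Y, M), 2)) = Mul(Rational(1, 2), Add(Add(M, Y), 2)) = Mul(Rational(1, 2), Add(2, M, Y)) = Add(1, Mul(Rational(1, 2), M), Mul(Rational(1, 2), Y)))
Function('V')(D) = 0
Add(Add(-2462, Function('n')(-35)), Function('F')(Function('V')(Function('h')(-1, -4)))) = Add(Add(-2462, -35), Mul(-1, 0)) = Add(-2497, 0) = -2497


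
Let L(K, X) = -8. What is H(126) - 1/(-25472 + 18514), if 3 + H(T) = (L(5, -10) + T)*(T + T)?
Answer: 206882215/6958 ≈ 29733.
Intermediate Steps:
H(T) = -3 + 2*T*(-8 + T) (H(T) = -3 + (-8 + T)*(T + T) = -3 + (-8 + T)*(2*T) = -3 + 2*T*(-8 + T))
H(126) - 1/(-25472 + 18514) = (-3 - 16*126 + 2*126²) - 1/(-25472 + 18514) = (-3 - 2016 + 2*15876) - 1/(-6958) = (-3 - 2016 + 31752) - 1*(-1/6958) = 29733 + 1/6958 = 206882215/6958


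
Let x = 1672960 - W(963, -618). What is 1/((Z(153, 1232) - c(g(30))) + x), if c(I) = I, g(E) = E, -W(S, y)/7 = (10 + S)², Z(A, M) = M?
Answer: 1/8301265 ≈ 1.2046e-7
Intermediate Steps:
W(S, y) = -7*(10 + S)²
x = 8300063 (x = 1672960 - (-7)*(10 + 963)² = 1672960 - (-7)*973² = 1672960 - (-7)*946729 = 1672960 - 1*(-6627103) = 1672960 + 6627103 = 8300063)
1/((Z(153, 1232) - c(g(30))) + x) = 1/((1232 - 1*30) + 8300063) = 1/((1232 - 30) + 8300063) = 1/(1202 + 8300063) = 1/8301265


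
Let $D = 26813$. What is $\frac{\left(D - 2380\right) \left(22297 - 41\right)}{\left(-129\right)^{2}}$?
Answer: $\frac{543780848}{16641} \approx 32677.0$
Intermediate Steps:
$\frac{\left(D - 2380\right) \left(22297 - 41\right)}{\left(-129\right)^{2}} = \frac{\left(26813 - 2380\right) \left(22297 - 41\right)}{\left(-129\right)^{2}} = \frac{24433 \cdot 22256}{16641} = 543780848 \cdot \frac{1}{16641} = \frac{543780848}{16641}$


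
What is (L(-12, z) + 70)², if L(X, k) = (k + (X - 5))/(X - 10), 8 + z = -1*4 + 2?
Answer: 2455489/484 ≈ 5073.3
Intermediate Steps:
z = -10 (z = -8 + (-1*4 + 2) = -8 + (-4 + 2) = -8 - 2 = -10)
L(X, k) = (-5 + X + k)/(-10 + X) (L(X, k) = (k + (-5 + X))/(-10 + X) = (-5 + X + k)/(-10 + X))
(L(-12, z) + 70)² = ((-5 - 12 - 10)/(-10 - 12) + 70)² = (-27/(-22) + 70)² = (-1/22*(-27) + 70)² = (27/22 + 70)² = (1567/22)² = 2455489/484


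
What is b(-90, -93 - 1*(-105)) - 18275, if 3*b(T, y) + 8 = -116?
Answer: -54949/3 ≈ -18316.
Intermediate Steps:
b(T, y) = -124/3 (b(T, y) = -8/3 + (⅓)*(-116) = -8/3 - 116/3 = -124/3)
b(-90, -93 - 1*(-105)) - 18275 = -124/3 - 18275 = -54949/3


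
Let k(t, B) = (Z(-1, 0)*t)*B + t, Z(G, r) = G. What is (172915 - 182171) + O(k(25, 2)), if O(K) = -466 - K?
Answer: -9697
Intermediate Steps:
k(t, B) = t - B*t (k(t, B) = (-t)*B + t = -B*t + t = t - B*t)
(172915 - 182171) + O(k(25, 2)) = (172915 - 182171) + (-466 - 25*(1 - 1*2)) = -9256 + (-466 - 25*(1 - 2)) = -9256 + (-466 - 25*(-1)) = -9256 + (-466 - 1*(-25)) = -9256 + (-466 + 25) = -9256 - 441 = -9697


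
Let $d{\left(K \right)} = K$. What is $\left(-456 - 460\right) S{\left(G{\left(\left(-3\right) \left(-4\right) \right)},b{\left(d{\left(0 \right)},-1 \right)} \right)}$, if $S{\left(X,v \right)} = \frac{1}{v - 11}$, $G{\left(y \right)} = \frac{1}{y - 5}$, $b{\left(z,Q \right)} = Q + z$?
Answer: $\frac{229}{3} \approx 76.333$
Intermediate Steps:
$G{\left(y \right)} = \frac{1}{-5 + y}$
$S{\left(X,v \right)} = \frac{1}{-11 + v}$
$\left(-456 - 460\right) S{\left(G{\left(\left(-3\right) \left(-4\right) \right)},b{\left(d{\left(0 \right)},-1 \right)} \right)} = \frac{-456 - 460}{-11 + \left(-1 + 0\right)} = - \frac{916}{-11 - 1} = - \frac{916}{-12} = \left(-916\right) \left(- \frac{1}{12}\right) = \frac{229}{3}$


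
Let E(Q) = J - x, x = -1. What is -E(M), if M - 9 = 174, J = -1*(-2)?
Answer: -3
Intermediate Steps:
J = 2
M = 183 (M = 9 + 174 = 183)
E(Q) = 3 (E(Q) = 2 - 1*(-1) = 2 + 1 = 3)
-E(M) = -1*3 = -3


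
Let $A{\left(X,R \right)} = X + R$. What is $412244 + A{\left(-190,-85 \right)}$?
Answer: $411969$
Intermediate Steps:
$A{\left(X,R \right)} = R + X$
$412244 + A{\left(-190,-85 \right)} = 412244 - 275 = 411969$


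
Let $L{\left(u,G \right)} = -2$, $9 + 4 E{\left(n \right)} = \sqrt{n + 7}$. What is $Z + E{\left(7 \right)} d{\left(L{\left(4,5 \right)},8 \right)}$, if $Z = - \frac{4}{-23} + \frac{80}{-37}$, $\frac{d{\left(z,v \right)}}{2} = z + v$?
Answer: $- \frac{24669}{851} + 3 \sqrt{14} \approx -17.763$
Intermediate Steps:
$E{\left(n \right)} = - \frac{9}{4} + \frac{\sqrt{7 + n}}{4}$ ($E{\left(n \right)} = - \frac{9}{4} + \frac{\sqrt{n + 7}}{4} = - \frac{9}{4} + \frac{\sqrt{7 + n}}{4}$)
$d{\left(z,v \right)} = 2 v + 2 z$ ($d{\left(z,v \right)} = 2 \left(z + v\right) = 2 \left(v + z\right) = 2 v + 2 z$)
$Z = - \frac{1692}{851}$ ($Z = \left(-4\right) \left(- \frac{1}{23}\right) + 80 \left(- \frac{1}{37}\right) = \frac{4}{23} - \frac{80}{37} = - \frac{1692}{851} \approx -1.9882$)
$Z + E{\left(7 \right)} d{\left(L{\left(4,5 \right)},8 \right)} = - \frac{1692}{851} + \left(- \frac{9}{4} + \frac{\sqrt{7 + 7}}{4}\right) \left(2 \cdot 8 + 2 \left(-2\right)\right) = - \frac{1692}{851} + \left(- \frac{9}{4} + \frac{\sqrt{14}}{4}\right) \left(16 - 4\right) = - \frac{1692}{851} + \left(- \frac{9}{4} + \frac{\sqrt{14}}{4}\right) 12 = - \frac{1692}{851} - \left(27 - 3 \sqrt{14}\right) = - \frac{24669}{851} + 3 \sqrt{14}$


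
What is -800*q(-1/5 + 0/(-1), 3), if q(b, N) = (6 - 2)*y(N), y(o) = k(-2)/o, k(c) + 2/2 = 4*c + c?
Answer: 35200/3 ≈ 11733.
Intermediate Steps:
k(c) = -1 + 5*c (k(c) = -1 + (4*c + c) = -1 + 5*c)
y(o) = -11/o (y(o) = (-1 + 5*(-2))/o = (-1 - 10)/o = -11/o)
q(b, N) = -44/N (q(b, N) = (6 - 2)*(-11/N) = 4*(-11/N) = -44/N)
-800*q(-1/5 + 0/(-1), 3) = -(-35200)/3 = -800*(-44/3) = 35200/3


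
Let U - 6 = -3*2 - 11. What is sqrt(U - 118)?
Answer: I*sqrt(129) ≈ 11.358*I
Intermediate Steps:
U = -11 (U = 6 + (-3*2 - 11) = 6 + (-6 - 11) = 6 - 17 = -11)
sqrt(U - 118) = sqrt(-11 - 118) = sqrt(-129) = I*sqrt(129)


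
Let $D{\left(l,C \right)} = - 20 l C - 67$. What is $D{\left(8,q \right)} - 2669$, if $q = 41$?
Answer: $-9296$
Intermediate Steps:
$D{\left(l,C \right)} = -67 - 20 C l$ ($D{\left(l,C \right)} = - 20 C l - 67 = -67 - 20 C l$)
$D{\left(8,q \right)} - 2669 = \left(-67 - 820 \cdot 8\right) - 2669 = \left(-67 - 6560\right) - 2669 = -6627 - 2669 = -9296$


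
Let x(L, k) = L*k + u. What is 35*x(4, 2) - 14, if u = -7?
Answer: 21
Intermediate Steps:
x(L, k) = -7 + L*k (x(L, k) = L*k - 7 = -7 + L*k)
35*x(4, 2) - 14 = 35*(-7 + 4*2) - 14 = 35*(-7 + 8) - 14 = 35*1 - 14 = 35 - 14 = 21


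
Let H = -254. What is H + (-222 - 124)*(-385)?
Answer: 132956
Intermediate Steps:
H + (-222 - 124)*(-385) = -254 + (-222 - 124)*(-385) = -254 - 346*(-385) = -254 + 133210 = 132956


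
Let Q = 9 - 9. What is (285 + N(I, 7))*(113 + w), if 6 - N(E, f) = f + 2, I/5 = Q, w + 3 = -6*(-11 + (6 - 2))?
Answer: 42864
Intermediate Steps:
w = 39 (w = -3 - 6*(-11 + (6 - 2)) = -3 - 6*(-11 + 4) = -3 - 6*(-7) = -3 + 42 = 39)
Q = 0
I = 0 (I = 5*0 = 0)
N(E, f) = 4 - f (N(E, f) = 6 - (f + 2) = 6 - (2 + f) = 6 + (-2 - f) = 4 - f)
(285 + N(I, 7))*(113 + w) = (285 + (4 - 1*7))*(113 + 39) = (285 + (4 - 7))*152 = (285 - 3)*152 = 282*152 = 42864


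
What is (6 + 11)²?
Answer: 289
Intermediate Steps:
(6 + 11)² = 17² = 289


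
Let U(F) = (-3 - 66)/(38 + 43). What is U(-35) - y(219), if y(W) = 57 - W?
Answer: 4351/27 ≈ 161.15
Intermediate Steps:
U(F) = -23/27 (U(F) = -69/81 = -69*1/81 = -23/27)
U(-35) - y(219) = -23/27 - (57 - 1*219) = -23/27 - (57 - 219) = -23/27 - 1*(-162) = -23/27 + 162 = 4351/27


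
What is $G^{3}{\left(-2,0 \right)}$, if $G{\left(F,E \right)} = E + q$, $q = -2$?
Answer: $-8$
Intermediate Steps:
$G{\left(F,E \right)} = -2 + E$ ($G{\left(F,E \right)} = E - 2 = -2 + E$)
$G^{3}{\left(-2,0 \right)} = \left(-2 + 0\right)^{3} = \left(-2\right)^{3} = -8$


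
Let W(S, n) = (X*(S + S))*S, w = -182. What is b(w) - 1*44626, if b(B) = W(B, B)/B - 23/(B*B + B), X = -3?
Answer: -1434097051/32942 ≈ -43534.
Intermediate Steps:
W(S, n) = -6*S² (W(S, n) = (-3*(S + S))*S = (-6*S)*S = -6*S²)
b(B) = -23/(B + B²) - 6*B (b(B) = (-6*B²)/B - 23/(B*B + B) = -6*B - 23/(B² + B) = -6*B - 23/(B + B²) = -23/(B + B²) - 6*B)
b(w) - 1*44626 = (-23 - 6*(-182)² - 6*(-182)³)/((-182)*(1 - 182)) - 1*44626 = -1/182*(-23 - 6*33124 - 6*(-6028568))/(-181) - 44626 = -1/182*(-1/181)*(-23 - 198744 + 36171408) - 44626 = -1/182*(-1/181)*35972641 - 44626 = 35972641/32942 - 44626 = -1434097051/32942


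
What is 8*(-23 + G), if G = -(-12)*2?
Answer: 8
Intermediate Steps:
G = 24 (G = -1*(-24) = 24)
8*(-23 + G) = 8*(-23 + 24) = 8*1 = 8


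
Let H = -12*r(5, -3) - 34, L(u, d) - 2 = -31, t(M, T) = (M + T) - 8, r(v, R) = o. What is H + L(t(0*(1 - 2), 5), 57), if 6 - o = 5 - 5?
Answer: -135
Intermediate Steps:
o = 6 (o = 6 - (5 - 5) = 6 - 1*0 = 6 + 0 = 6)
r(v, R) = 6
t(M, T) = -8 + M + T
L(u, d) = -29 (L(u, d) = 2 - 31 = -29)
H = -106 (H = -12*6 - 34 = -72 - 34 = -106)
H + L(t(0*(1 - 2), 5), 57) = -106 - 29 = -135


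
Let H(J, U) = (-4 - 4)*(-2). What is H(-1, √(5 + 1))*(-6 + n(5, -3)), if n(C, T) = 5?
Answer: -16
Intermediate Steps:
H(J, U) = 16 (H(J, U) = -8*(-2) = 16)
H(-1, √(5 + 1))*(-6 + n(5, -3)) = 16*(-6 + 5) = 16*(-1) = -16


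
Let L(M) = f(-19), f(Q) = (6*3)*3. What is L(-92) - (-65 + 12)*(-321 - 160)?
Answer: -25439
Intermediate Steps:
f(Q) = 54 (f(Q) = 18*3 = 54)
L(M) = 54
L(-92) - (-65 + 12)*(-321 - 160) = 54 - (-65 + 12)*(-321 - 160) = 54 - (-53)*(-481) = 54 - 1*25493 = 54 - 25493 = -25439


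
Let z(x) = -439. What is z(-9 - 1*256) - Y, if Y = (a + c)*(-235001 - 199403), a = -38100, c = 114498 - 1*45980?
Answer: 13213700433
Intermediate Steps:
c = 68518 (c = 114498 - 45980 = 68518)
Y = -13213700872 (Y = (-38100 + 68518)*(-235001 - 199403) = 30418*(-434404) = -13213700872)
z(-9 - 1*256) - Y = -439 - 1*(-13213700872) = -439 + 13213700872 = 13213700433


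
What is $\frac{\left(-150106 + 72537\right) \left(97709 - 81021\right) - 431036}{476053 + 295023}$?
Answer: $- \frac{323725627}{192769} \approx -1679.3$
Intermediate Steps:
$\frac{\left(-150106 + 72537\right) \left(97709 - 81021\right) - 431036}{476053 + 295023} = \frac{\left(-77569\right) 16688 - 431036}{771076} = \left(-1294471472 - 431036\right) \frac{1}{771076} = \left(-1294902508\right) \frac{1}{771076} = - \frac{323725627}{192769}$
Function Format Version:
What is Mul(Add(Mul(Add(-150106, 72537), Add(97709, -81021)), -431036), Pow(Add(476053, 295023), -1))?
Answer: Rational(-323725627, 192769) ≈ -1679.3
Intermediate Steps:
Mul(Add(Mul(Add(-150106, 72537), Add(97709, -81021)), -431036), Pow(Add(476053, 295023), -1)) = Mul(Add(Mul(-77569, 16688), -431036), Pow(771076, -1)) = Mul(Add(-1294471472, -431036), Rational(1, 771076)) = Mul(-1294902508, Rational(1, 771076)) = Rational(-323725627, 192769)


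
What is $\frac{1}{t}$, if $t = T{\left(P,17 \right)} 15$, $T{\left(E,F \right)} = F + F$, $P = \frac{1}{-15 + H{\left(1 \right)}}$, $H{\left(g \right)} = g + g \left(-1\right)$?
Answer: $\frac{1}{510} \approx 0.0019608$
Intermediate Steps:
$H{\left(g \right)} = 0$ ($H{\left(g \right)} = g - g = 0$)
$P = - \frac{1}{15}$ ($P = \frac{1}{-15 + 0} = \frac{1}{-15} = - \frac{1}{15} \approx -0.066667$)
$T{\left(E,F \right)} = 2 F$
$t = 510$ ($t = 2 \cdot 17 \cdot 15 = 34 \cdot 15 = 510$)
$\frac{1}{t} = \frac{1}{510}$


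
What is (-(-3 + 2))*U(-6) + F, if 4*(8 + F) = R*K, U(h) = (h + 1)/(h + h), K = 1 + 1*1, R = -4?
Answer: -115/12 ≈ -9.5833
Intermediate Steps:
K = 2 (K = 1 + 1 = 2)
U(h) = (1 + h)/(2*h) (U(h) = (1 + h)/((2*h)) = (1 + h)*(1/(2*h)) = (1 + h)/(2*h))
F = -10 (F = -8 + (-4*2)/4 = -8 + (1/4)*(-8) = -8 - 2 = -10)
(-(-3 + 2))*U(-6) + F = (-(-3 + 2))*((1/2)*(1 - 6)/(-6)) - 10 = (-1*(-1))*((1/2)*(-1/6)*(-5)) - 10 = 1*(5/12) - 10 = 5/12 - 10 = -115/12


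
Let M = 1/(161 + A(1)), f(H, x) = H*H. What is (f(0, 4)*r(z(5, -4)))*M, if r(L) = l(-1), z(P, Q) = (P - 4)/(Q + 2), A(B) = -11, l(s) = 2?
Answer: 0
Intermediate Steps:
f(H, x) = H²
z(P, Q) = (-4 + P)/(2 + Q)
r(L) = 2
M = 1/150 (M = 1/(161 - 11) = 1/150 ≈ 0.0066667)
(f(0, 4)*r(z(5, -4)))*M = (0²*2)*(1/150) = (0*2)*(1/150) = 0*(1/150) = 0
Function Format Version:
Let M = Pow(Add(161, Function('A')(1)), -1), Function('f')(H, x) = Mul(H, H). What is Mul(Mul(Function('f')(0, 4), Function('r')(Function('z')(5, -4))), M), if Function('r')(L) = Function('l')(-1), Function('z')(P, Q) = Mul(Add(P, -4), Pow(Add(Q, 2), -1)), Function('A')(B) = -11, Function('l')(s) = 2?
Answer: 0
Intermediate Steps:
Function('f')(H, x) = Pow(H, 2)
Function('z')(P, Q) = Mul(Pow(Add(2, Q), -1), Add(-4, P)) (Function('z')(P, Q) = Mul(Add(-4, P), Pow(Add(2, Q), -1)) = Mul(Pow(Add(2, Q), -1), Add(-4, P)))
Function('r')(L) = 2
M = Rational(1, 150) (M = Pow(Add(161, -11), -1) = Pow(150, -1) = Rational(1, 150) ≈ 0.0066667)
Mul(Mul(Function('f')(0, 4), Function('r')(Function('z')(5, -4))), M) = Mul(Mul(Pow(0, 2), 2), Rational(1, 150)) = Mul(Mul(0, 2), Rational(1, 150)) = Mul(0, Rational(1, 150)) = 0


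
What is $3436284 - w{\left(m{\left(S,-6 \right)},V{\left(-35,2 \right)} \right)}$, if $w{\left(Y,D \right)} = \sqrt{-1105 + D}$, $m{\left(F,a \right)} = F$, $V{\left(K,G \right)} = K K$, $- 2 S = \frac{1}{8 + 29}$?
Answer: $3436284 - 2 \sqrt{30} \approx 3.4363 \cdot 10^{6}$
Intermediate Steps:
$S = - \frac{1}{74}$ ($S = - \frac{1}{2 \left(8 + 29\right)} = - \frac{1}{2 \cdot 37} = \left(- \frac{1}{2}\right) \frac{1}{37} = - \frac{1}{74} \approx -0.013514$)
$V{\left(K,G \right)} = K^{2}$
$3436284 - w{\left(m{\left(S,-6 \right)},V{\left(-35,2 \right)} \right)} = 3436284 - \sqrt{-1105 + \left(-35\right)^{2}} = 3436284 - \sqrt{-1105 + 1225} = 3436284 - \sqrt{120} = 3436284 - 2 \sqrt{30}$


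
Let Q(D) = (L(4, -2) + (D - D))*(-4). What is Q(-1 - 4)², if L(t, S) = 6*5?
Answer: 14400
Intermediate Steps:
L(t, S) = 30
Q(D) = -120 (Q(D) = (30 + (D - D))*(-4) = (30 + 0)*(-4) = 30*(-4) = -120)
Q(-1 - 4)² = (-120)² = 14400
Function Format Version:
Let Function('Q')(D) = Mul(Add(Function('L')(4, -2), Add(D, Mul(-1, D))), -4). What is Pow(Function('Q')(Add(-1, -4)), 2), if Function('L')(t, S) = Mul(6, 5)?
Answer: 14400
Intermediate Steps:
Function('L')(t, S) = 30
Function('Q')(D) = -120 (Function('Q')(D) = Mul(Add(30, Add(D, Mul(-1, D))), -4) = Mul(Add(30, 0), -4) = Mul(30, -4) = -120)
Pow(Function('Q')(Add(-1, -4)), 2) = Pow(-120, 2) = 14400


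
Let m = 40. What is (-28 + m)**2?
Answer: 144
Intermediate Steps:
(-28 + m)**2 = (-28 + 40)**2 = 12**2 = 144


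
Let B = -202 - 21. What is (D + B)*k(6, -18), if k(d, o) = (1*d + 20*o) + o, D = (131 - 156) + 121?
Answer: 47244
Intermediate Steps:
D = 96 (D = -25 + 121 = 96)
k(d, o) = d + 21*o (k(d, o) = (d + 20*o) + o = d + 21*o)
B = -223
(D + B)*k(6, -18) = (96 - 223)*(6 + 21*(-18)) = -127*(6 - 378) = -127*(-372) = 47244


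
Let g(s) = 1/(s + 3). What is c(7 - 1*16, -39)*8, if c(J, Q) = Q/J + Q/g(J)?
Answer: 5720/3 ≈ 1906.7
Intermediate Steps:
g(s) = 1/(3 + s)
c(J, Q) = Q/J + Q*(3 + J) (c(J, Q) = Q/J + Q/(1/(3 + J)) = Q/J + Q*(3 + J))
c(7 - 1*16, -39)*8 = -39*(1 + (7 - 1*16)*(3 + (7 - 1*16)))/(7 - 1*16)*8 = -39*(1 + (7 - 16)*(3 + (7 - 16)))/(7 - 16)*8 = -39*(1 - 9*(3 - 9))/(-9)*8 = -39*(-1/9)*(1 - 9*(-6))*8 = -39*(-1/9)*(1 + 54)*8 = -39*(-1/9)*55*8 = (715/3)*8 = 5720/3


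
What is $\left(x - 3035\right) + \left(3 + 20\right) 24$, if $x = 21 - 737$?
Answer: $-3199$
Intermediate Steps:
$x = -716$ ($x = 21 - 737 = -716$)
$\left(x - 3035\right) + \left(3 + 20\right) 24 = \left(-716 - 3035\right) + \left(3 + 20\right) 24 = -3751 + 23 \cdot 24 = -3751 + 552 = -3199$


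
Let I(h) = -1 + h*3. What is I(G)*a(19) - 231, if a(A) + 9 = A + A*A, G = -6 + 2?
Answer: -5054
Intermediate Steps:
G = -4
I(h) = -1 + 3*h
a(A) = -9 + A + A**2 (a(A) = -9 + (A + A*A) = -9 + (A + A**2) = -9 + A + A**2)
I(G)*a(19) - 231 = (-1 + 3*(-4))*(-9 + 19 + 19**2) - 231 = (-1 - 12)*(-9 + 19 + 361) - 231 = -13*371 - 231 = -4823 - 231 = -5054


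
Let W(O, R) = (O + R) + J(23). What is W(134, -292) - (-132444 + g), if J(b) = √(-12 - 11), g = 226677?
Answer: -94391 + I*√23 ≈ -94391.0 + 4.7958*I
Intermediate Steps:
J(b) = I*√23 (J(b) = √(-23) = I*√23)
W(O, R) = O + R + I*√23 (W(O, R) = (O + R) + I*√23 = O + R + I*√23)
W(134, -292) - (-132444 + g) = (134 - 292 + I*√23) - (-132444 + 226677) = (-158 + I*√23) - 1*94233 = (-158 + I*√23) - 94233 = -94391 + I*√23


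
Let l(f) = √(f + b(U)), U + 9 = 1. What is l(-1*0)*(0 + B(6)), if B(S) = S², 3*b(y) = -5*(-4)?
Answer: 24*√15 ≈ 92.952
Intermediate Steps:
U = -8 (U = -9 + 1 = -8)
b(y) = 20/3 (b(y) = (-5*(-4))/3 = (⅓)*20 = 20/3)
l(f) = √(20/3 + f) (l(f) = √(f + 20/3) = √(20/3 + f))
l(-1*0)*(0 + B(6)) = (√(60 + 9*(-1*0))/3)*(0 + 6²) = (√(60 + 9*0)/3)*(0 + 36) = (√(60 + 0)/3)*36 = (√60/3)*36 = ((2*√15)/3)*36 = (2*√15/3)*36 = 24*√15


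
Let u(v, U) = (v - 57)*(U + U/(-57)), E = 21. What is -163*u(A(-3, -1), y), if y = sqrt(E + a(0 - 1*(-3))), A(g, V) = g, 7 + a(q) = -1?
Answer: 182560*sqrt(13)/19 ≈ 34644.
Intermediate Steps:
a(q) = -8 (a(q) = -7 - 1 = -8)
y = sqrt(13) (y = sqrt(21 - 8) = sqrt(13) ≈ 3.6056)
u(v, U) = 56*U*(-57 + v)/57 (u(v, U) = (-57 + v)*(U + U*(-1/57)) = (-57 + v)*(U - U/57) = (-57 + v)*(56*U/57) = 56*U*(-57 + v)/57)
-163*u(A(-3, -1), y) = -9128*sqrt(13)*(-57 - 3)/57 = -9128*sqrt(13)*(-60)/57 = -(-182560)*sqrt(13)/19 = 182560*sqrt(13)/19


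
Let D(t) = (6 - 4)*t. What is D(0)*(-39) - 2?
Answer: -2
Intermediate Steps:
D(t) = 2*t
D(0)*(-39) - 2 = (2*0)*(-39) - 2 = 0*(-39) - 2 = 0 - 2 = -2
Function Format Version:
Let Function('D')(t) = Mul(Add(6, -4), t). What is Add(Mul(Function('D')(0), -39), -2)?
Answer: -2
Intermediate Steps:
Function('D')(t) = Mul(2, t)
Add(Mul(Function('D')(0), -39), -2) = Add(Mul(Mul(2, 0), -39), -2) = Add(Mul(0, -39), -2) = Add(0, -2) = -2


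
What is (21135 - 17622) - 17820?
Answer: -14307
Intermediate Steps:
(21135 - 17622) - 17820 = 3513 - 17820 = -14307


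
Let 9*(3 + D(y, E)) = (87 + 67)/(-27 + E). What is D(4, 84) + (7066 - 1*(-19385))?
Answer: 13567978/513 ≈ 26448.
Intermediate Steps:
D(y, E) = -3 + 154/(9*(-27 + E)) (D(y, E) = -3 + ((87 + 67)/(-27 + E))/9 = -3 + (154/(-27 + E))/9 = -3 + 154/(9*(-27 + E)))
D(4, 84) + (7066 - 1*(-19385)) = (883 - 27*84)/(9*(-27 + 84)) + (7066 - 1*(-19385)) = (1/9)*(883 - 2268)/57 + (7066 + 19385) = (1/9)*(1/57)*(-1385) + 26451 = -1385/513 + 26451 = 13567978/513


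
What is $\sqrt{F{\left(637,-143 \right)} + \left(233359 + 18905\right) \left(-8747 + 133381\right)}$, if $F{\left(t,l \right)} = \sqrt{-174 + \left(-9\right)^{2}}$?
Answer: $\sqrt{31440671376 + i \sqrt{93}} \approx 1.7732 \cdot 10^{5} + 3.0 \cdot 10^{-5} i$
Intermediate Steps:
$F{\left(t,l \right)} = i \sqrt{93}$ ($F{\left(t,l \right)} = \sqrt{-174 + 81} = \sqrt{-93} = i \sqrt{93}$)
$\sqrt{F{\left(637,-143 \right)} + \left(233359 + 18905\right) \left(-8747 + 133381\right)} = \sqrt{i \sqrt{93} + \left(233359 + 18905\right) \left(-8747 + 133381\right)} = \sqrt{i \sqrt{93} + 252264 \cdot 124634} = \sqrt{i \sqrt{93} + 31440671376} = \sqrt{31440671376 + i \sqrt{93}}$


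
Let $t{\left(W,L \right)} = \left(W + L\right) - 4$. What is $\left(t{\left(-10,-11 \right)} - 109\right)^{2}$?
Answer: $17956$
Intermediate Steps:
$t{\left(W,L \right)} = -4 + L + W$ ($t{\left(W,L \right)} = \left(L + W\right) - 4 = -4 + L + W$)
$\left(t{\left(-10,-11 \right)} - 109\right)^{2} = \left(\left(-4 - 11 - 10\right) - 109\right)^{2} = \left(-25 - 109\right)^{2} = \left(-134\right)^{2} = 17956$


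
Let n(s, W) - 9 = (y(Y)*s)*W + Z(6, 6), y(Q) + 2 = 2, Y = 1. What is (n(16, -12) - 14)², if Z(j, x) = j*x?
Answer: 961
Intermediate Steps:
y(Q) = 0 (y(Q) = -2 + 2 = 0)
n(s, W) = 45 (n(s, W) = 9 + ((0*s)*W + 6*6) = 9 + (0*W + 36) = 9 + (0 + 36) = 9 + 36 = 45)
(n(16, -12) - 14)² = (45 - 14)² = 31² = 961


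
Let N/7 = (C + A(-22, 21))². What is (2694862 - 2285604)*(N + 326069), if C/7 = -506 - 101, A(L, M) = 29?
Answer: 51151057517202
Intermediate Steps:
C = -4249 (C = 7*(-506 - 101) = 7*(-607) = -4249)
N = 124658800 (N = 7*(-4249 + 29)² = 7*(-4220)² = 7*17808400 = 124658800)
(2694862 - 2285604)*(N + 326069) = (2694862 - 2285604)*(124658800 + 326069) = 409258*124984869 = 51151057517202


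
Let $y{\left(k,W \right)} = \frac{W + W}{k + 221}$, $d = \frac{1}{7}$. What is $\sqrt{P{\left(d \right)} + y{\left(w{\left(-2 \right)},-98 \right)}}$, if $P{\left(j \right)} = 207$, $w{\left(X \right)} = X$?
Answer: $\frac{\sqrt{9885003}}{219} \approx 14.356$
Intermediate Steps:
$d = \frac{1}{7} \approx 0.14286$
$y{\left(k,W \right)} = \frac{2 W}{221 + k}$
$\sqrt{P{\left(d \right)} + y{\left(w{\left(-2 \right)},-98 \right)}} = \sqrt{207 + 2 \left(-98\right) \frac{1}{221 - 2}} = \sqrt{207 + 2 \left(-98\right) \frac{1}{219}} = \sqrt{207 - \frac{196}{219}} = \sqrt{\frac{45137}{219}} = \frac{\sqrt{9885003}}{219}$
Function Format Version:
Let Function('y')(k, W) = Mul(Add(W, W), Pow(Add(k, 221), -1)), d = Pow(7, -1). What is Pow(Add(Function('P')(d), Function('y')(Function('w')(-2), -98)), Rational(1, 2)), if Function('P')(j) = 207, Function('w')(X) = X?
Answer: Mul(Rational(1, 219), Pow(9885003, Rational(1, 2))) ≈ 14.356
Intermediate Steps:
d = Rational(1, 7) ≈ 0.14286
Function('y')(k, W) = Mul(2, W, Pow(Add(221, k), -1)) (Function('y')(k, W) = Mul(Mul(2, W), Pow(Add(221, k), -1)) = Mul(2, W, Pow(Add(221, k), -1)))
Pow(Add(Function('P')(d), Function('y')(Function('w')(-2), -98)), Rational(1, 2)) = Pow(Add(207, Mul(2, -98, Pow(Add(221, -2), -1))), Rational(1, 2)) = Pow(Add(207, Mul(2, -98, Pow(219, -1))), Rational(1, 2)) = Pow(Add(207, Mul(2, -98, Rational(1, 219))), Rational(1, 2)) = Pow(Add(207, Rational(-196, 219)), Rational(1, 2)) = Pow(Rational(45137, 219), Rational(1, 2)) = Mul(Rational(1, 219), Pow(9885003, Rational(1, 2)))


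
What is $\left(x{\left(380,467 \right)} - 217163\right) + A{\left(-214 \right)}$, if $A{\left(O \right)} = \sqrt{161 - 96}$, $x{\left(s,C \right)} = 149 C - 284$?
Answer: $-147864 + \sqrt{65} \approx -1.4786 \cdot 10^{5}$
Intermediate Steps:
$x{\left(s,C \right)} = -284 + 149 C$
$A{\left(O \right)} = \sqrt{65}$
$\left(x{\left(380,467 \right)} - 217163\right) + A{\left(-214 \right)} = \left(\left(-284 + 149 \cdot 467\right) - 217163\right) + \sqrt{65} = \left(\left(-284 + 69583\right) - 217163\right) + \sqrt{65} = \left(69299 - 217163\right) + \sqrt{65} = -147864 + \sqrt{65}$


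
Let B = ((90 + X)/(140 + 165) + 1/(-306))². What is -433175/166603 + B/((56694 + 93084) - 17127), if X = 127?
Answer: -500513519089616252873/192502279873300961700 ≈ -2.6000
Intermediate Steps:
B = 4368813409/8710488900 (B = ((90 + 127)/(140 + 165) + 1/(-306))² = (217/305 - 1/306)² = (66097/93330)² = 4368813409/8710488900 ≈ 0.50156)
-433175/166603 + B/((56694 + 93084) - 17127) = -433175/166603 + 4368813409/(8710488900*((56694 + 93084) - 17127)) = -433175*1/166603 + 4368813409/(8710488900*(149778 - 17127)) = -433175/166603 + (4368813409/8710488900)/132651 = -433175/166603 + (4368813409/8710488900)*(1/132651) = -433175/166603 + 4368813409/1155455063073900 = -500513519089616252873/192502279873300961700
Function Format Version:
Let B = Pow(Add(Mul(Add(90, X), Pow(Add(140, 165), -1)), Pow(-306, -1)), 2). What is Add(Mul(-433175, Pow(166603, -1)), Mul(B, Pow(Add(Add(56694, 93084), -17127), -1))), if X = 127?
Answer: Rational(-500513519089616252873, 192502279873300961700) ≈ -2.6000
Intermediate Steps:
B = Rational(4368813409, 8710488900) (B = Pow(Add(Mul(Add(90, 127), Pow(Add(140, 165), -1)), Pow(-306, -1)), 2) = Pow(Add(Mul(217, Pow(305, -1)), Rational(-1, 306)), 2) = Pow(Add(Mul(217, Rational(1, 305)), Rational(-1, 306)), 2) = Pow(Add(Rational(217, 305), Rational(-1, 306)), 2) = Pow(Rational(66097, 93330), 2) = Rational(4368813409, 8710488900) ≈ 0.50156)
Add(Mul(-433175, Pow(166603, -1)), Mul(B, Pow(Add(Add(56694, 93084), -17127), -1))) = Add(Mul(-433175, Pow(166603, -1)), Mul(Rational(4368813409, 8710488900), Pow(Add(Add(56694, 93084), -17127), -1))) = Add(Mul(-433175, Rational(1, 166603)), Mul(Rational(4368813409, 8710488900), Pow(Add(149778, -17127), -1))) = Add(Rational(-433175, 166603), Mul(Rational(4368813409, 8710488900), Pow(132651, -1))) = Add(Rational(-433175, 166603), Mul(Rational(4368813409, 8710488900), Rational(1, 132651))) = Add(Rational(-433175, 166603), Rational(4368813409, 1155455063073900)) = Rational(-500513519089616252873, 192502279873300961700)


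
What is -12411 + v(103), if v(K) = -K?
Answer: -12514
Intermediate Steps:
-12411 + v(103) = -12411 - 1*103 = -12411 - 103 = -12514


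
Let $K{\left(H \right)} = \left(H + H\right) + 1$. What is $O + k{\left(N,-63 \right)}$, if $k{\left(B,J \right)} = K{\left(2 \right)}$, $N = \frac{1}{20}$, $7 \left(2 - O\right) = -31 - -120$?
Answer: $- \frac{40}{7} \approx -5.7143$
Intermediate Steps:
$O = - \frac{75}{7}$ ($O = 2 - \frac{-31 - -120}{7} = 2 - \frac{-31 + 120}{7} = 2 - \frac{89}{7} = - \frac{75}{7} \approx -10.714$)
$N = \frac{1}{20} \approx 0.05$
$K{\left(H \right)} = 1 + 2 H$ ($K{\left(H \right)} = 2 H + 1 = 1 + 2 H$)
$k{\left(B,J \right)} = 5$ ($k{\left(B,J \right)} = 1 + 2 \cdot 2 = 1 + 4 = 5$)
$O + k{\left(N,-63 \right)} = - \frac{75}{7} + 5 = - \frac{40}{7}$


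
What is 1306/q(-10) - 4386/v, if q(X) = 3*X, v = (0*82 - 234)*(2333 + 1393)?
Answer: -31626359/726570 ≈ -43.528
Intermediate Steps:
v = -871884 (v = (0 - 234)*3726 = -234*3726 = -871884)
1306/q(-10) - 4386/v = 1306/((3*(-10))) - 4386/(-871884) = 1306/(-30) - 4386*(-1/871884) = 1306*(-1/30) + 731/145314 = -653/15 + 731/145314 = -31626359/726570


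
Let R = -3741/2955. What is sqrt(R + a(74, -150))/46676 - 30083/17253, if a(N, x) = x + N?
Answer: -30083/17253 + I*sqrt(74965395)/45975860 ≈ -1.7436 + 0.00018832*I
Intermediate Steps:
a(N, x) = N + x
R = -1247/985 (R = -3741*1/2955 = -1247/985 ≈ -1.2660)
sqrt(R + a(74, -150))/46676 - 30083/17253 = sqrt(-1247/985 + (74 - 150))/46676 - 30083/17253 = sqrt(-1247/985 - 76)*(1/46676) - 30083*1/17253 = sqrt(-76107/985)*(1/46676) - 30083/17253 = (I*sqrt(74965395)/985)*(1/46676) - 30083/17253 = I*sqrt(74965395)/45975860 - 30083/17253 = -30083/17253 + I*sqrt(74965395)/45975860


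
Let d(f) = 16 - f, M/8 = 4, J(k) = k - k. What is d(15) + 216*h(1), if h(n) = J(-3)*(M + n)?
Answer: 1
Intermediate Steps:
J(k) = 0
M = 32 (M = 8*4 = 32)
h(n) = 0 (h(n) = 0*(32 + n) = 0)
d(15) + 216*h(1) = (16 - 1*15) + 216*0 = (16 - 15) + 0 = 1 + 0 = 1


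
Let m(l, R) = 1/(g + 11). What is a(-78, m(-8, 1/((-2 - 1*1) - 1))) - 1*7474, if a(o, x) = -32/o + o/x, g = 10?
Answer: -355352/39 ≈ -9111.6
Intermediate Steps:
m(l, R) = 1/21 (m(l, R) = 1/(10 + 11) = 1/21)
a(-78, m(-8, 1/((-2 - 1*1) - 1))) - 1*7474 = (-32/(-78) - 78/1/21) - 1*7474 = (-32*(-1/78) - 78*21) - 7474 = (16/39 - 1638) - 7474 = -63866/39 - 7474 = -355352/39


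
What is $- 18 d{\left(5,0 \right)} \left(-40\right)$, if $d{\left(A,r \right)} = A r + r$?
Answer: $0$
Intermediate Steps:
$d{\left(A,r \right)} = r + A r$
$- 18 d{\left(5,0 \right)} \left(-40\right) = - 18 \cdot 0 \left(1 + 5\right) \left(-40\right) = - 18 \cdot 0 \cdot 6 \left(-40\right) = \left(-18\right) 0 \left(-40\right) = 0 \left(-40\right) = 0$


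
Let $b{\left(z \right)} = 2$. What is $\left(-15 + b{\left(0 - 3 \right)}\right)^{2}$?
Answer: $169$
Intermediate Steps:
$\left(-15 + b{\left(0 - 3 \right)}\right)^{2} = \left(-15 + 2\right)^{2} = \left(-13\right)^{2} = 169$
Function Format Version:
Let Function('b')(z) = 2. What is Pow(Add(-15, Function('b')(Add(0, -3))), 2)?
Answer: 169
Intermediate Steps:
Pow(Add(-15, Function('b')(Add(0, -3))), 2) = Pow(Add(-15, 2), 2) = Pow(-13, 2) = 169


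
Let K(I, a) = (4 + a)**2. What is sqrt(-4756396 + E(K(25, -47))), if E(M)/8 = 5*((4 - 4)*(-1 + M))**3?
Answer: 2*I*sqrt(1189099) ≈ 2180.9*I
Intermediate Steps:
E(M) = 0 (E(M) = 8*(5*((4 - 4)*(-1 + M))**3) = 8*(5*(0*(-1 + M))**3) = 8*(5*0**3) = 8*(5*0) = 8*0 = 0)
sqrt(-4756396 + E(K(25, -47))) = sqrt(-4756396 + 0) = sqrt(-4756396) = 2*I*sqrt(1189099)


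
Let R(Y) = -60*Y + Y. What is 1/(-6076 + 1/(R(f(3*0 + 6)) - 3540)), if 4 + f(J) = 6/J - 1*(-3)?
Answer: -3540/21509041 ≈ -0.00016458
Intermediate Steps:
f(J) = -1 + 6/J (f(J) = -4 + (6/J - 1*(-3)) = -4 + (6/J + 3) = -4 + (3 + 6/J) = -1 + 6/J)
R(Y) = -59*Y
1/(-6076 + 1/(R(f(3*0 + 6)) - 3540)) = 1/(-6076 + 1/(-59*(6 - (3*0 + 6))/(3*0 + 6) - 3540)) = 1/(-6076 + 1/(-59*(6 - (0 + 6))/(0 + 6) - 3540)) = 1/(-6076 + 1/(-59*(6 - 1*6)/6 - 3540)) = 1/(-6076 + 1/(-59*(6 - 6)/6 - 3540)) = 1/(-6076 + 1/(-59*0/6 - 3540)) = 1/(-6076 + 1/(-59*0 - 3540)) = 1/(-6076 + 1/(0 - 3540)) = 1/(-6076 + 1/(-3540)) = 1/(-6076 - 1/3540) = 1/(-21509041/3540) = -3540/21509041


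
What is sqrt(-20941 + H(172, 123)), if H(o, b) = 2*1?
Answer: I*sqrt(20939) ≈ 144.7*I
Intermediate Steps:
H(o, b) = 2
sqrt(-20941 + H(172, 123)) = sqrt(-20941 + 2) = sqrt(-20939) = I*sqrt(20939)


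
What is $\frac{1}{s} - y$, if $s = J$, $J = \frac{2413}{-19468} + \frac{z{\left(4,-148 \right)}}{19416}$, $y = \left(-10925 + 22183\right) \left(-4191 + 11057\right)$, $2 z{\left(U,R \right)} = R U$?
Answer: $- \frac{508359491161312}{6576667} \approx -7.7297 \cdot 10^{7}$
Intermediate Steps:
$z{\left(U,R \right)} = \frac{R U}{2}$
$y = 77297428$ ($y = 11258 \cdot 6866 = 77297428$)
$J = - \frac{6576667}{47248836}$ ($J = \frac{2413}{-19468} + \frac{\frac{1}{2} \left(-148\right) 4}{19416} = 2413 \left(- \frac{1}{19468}\right) - \frac{37}{2427} = - \frac{2413}{19468} - \frac{37}{2427} = - \frac{6576667}{47248836} \approx -0.13919$)
$s = - \frac{6576667}{47248836} \approx -0.13919$
$\frac{1}{s} - y = \frac{1}{- \frac{6576667}{47248836}} - 77297428 = - \frac{47248836}{6576667} - 77297428 = - \frac{508359491161312}{6576667}$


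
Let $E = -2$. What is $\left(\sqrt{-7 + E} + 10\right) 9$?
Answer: $90 + 27 i \approx 90.0 + 27.0 i$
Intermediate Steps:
$\left(\sqrt{-7 + E} + 10\right) 9 = \left(\sqrt{-7 - 2} + 10\right) 9 = \left(\sqrt{-9} + 10\right) 9 = \left(3 i + 10\right) 9 = \left(10 + 3 i\right) 9 = 90 + 27 i$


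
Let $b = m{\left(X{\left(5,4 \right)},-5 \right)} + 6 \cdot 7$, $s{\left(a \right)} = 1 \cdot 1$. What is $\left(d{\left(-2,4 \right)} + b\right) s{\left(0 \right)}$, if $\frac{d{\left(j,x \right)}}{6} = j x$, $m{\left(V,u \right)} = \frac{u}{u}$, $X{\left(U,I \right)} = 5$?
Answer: $-5$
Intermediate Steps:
$m{\left(V,u \right)} = 1$
$s{\left(a \right)} = 1$
$d{\left(j,x \right)} = 6 j x$
$b = 43$ ($b = 1 + 6 \cdot 7 = 1 + 42 = 43$)
$\left(d{\left(-2,4 \right)} + b\right) s{\left(0 \right)} = \left(6 \left(-2\right) 4 + 43\right) 1 = \left(-48 + 43\right) 1 = \left(-5\right) 1 = -5$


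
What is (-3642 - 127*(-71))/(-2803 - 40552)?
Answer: -1075/8671 ≈ -0.12398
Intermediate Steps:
(-3642 - 127*(-71))/(-2803 - 40552) = (-3642 + 9017)/(-43355) = 5375*(-1/43355) = -1075/8671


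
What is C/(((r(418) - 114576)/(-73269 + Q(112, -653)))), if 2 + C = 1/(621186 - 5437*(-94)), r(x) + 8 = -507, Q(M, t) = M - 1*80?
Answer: -165847163899/130313396024 ≈ -1.2727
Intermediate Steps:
Q(M, t) = -80 + M (Q(M, t) = M - 80 = -80 + M)
r(x) = -515 (r(x) = -8 - 507 = -515)
C = -2264527/1132264 (C = -2 + 1/(621186 - 5437*(-94)) = -2 + 1/(621186 + 511078) = -2 + 1/1132264 = -2264527/1132264 ≈ -2.0000)
C/(((r(418) - 114576)/(-73269 + Q(112, -653)))) = -2264527*(-73269 + (-80 + 112))/(-515 - 114576)/1132264 = -2264527/(1132264*((-115091/(-73269 + 32)))) = -2264527/(1132264*((-115091/(-73237)))) = -2264527/(1132264*((-115091*(-1/73237)))) = -2264527/(1132264*115091/73237) = -2264527/1132264*73237/115091 = -165847163899/130313396024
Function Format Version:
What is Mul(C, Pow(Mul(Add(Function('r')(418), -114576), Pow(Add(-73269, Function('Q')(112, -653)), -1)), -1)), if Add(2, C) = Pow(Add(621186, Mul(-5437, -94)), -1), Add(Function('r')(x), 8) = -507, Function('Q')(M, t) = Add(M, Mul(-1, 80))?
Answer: Rational(-165847163899, 130313396024) ≈ -1.2727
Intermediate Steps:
Function('Q')(M, t) = Add(-80, M) (Function('Q')(M, t) = Add(M, -80) = Add(-80, M))
Function('r')(x) = -515 (Function('r')(x) = Add(-8, -507) = -515)
C = Rational(-2264527, 1132264) (C = Add(-2, Pow(Add(621186, Mul(-5437, -94)), -1)) = Add(-2, Pow(Add(621186, 511078), -1)) = Add(-2, Pow(1132264, -1)) = Add(-2, Rational(1, 1132264)) = Rational(-2264527, 1132264) ≈ -2.0000)
Mul(C, Pow(Mul(Add(Function('r')(418), -114576), Pow(Add(-73269, Function('Q')(112, -653)), -1)), -1)) = Mul(Rational(-2264527, 1132264), Pow(Mul(Add(-515, -114576), Pow(Add(-73269, Add(-80, 112)), -1)), -1)) = Mul(Rational(-2264527, 1132264), Pow(Mul(-115091, Pow(Add(-73269, 32), -1)), -1)) = Mul(Rational(-2264527, 1132264), Pow(Mul(-115091, Pow(-73237, -1)), -1)) = Mul(Rational(-2264527, 1132264), Pow(Mul(-115091, Rational(-1, 73237)), -1)) = Mul(Rational(-2264527, 1132264), Pow(Rational(115091, 73237), -1)) = Mul(Rational(-2264527, 1132264), Rational(73237, 115091)) = Rational(-165847163899, 130313396024)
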